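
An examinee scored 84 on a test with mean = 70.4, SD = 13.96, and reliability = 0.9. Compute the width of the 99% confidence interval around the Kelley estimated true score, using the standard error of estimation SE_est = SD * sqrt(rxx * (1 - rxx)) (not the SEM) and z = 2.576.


True score estimate = 0.9*84 + 0.1*70.4 = 82.64
SE_est = SD * sqrt(rxx * (1 - rxx)) = 13.96 * sqrt(0.9 * 0.1) = 13.96 * sqrt(0.09) = 4.188
CI = T_est +/- z * SE_est, so width = 2 * z * SE_est = 2 * 2.576 * 4.188
Width = 21.5766

21.5766


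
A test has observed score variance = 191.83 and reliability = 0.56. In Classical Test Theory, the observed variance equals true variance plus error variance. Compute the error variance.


var_true = rxx * var_obs = 0.56 * 191.83 = 107.4248
var_error = var_obs - var_true
var_error = 191.83 - 107.4248
var_error = 84.4052

84.4052


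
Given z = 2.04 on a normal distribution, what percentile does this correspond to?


CDF(z) = 0.5 * (1 + erf(z/sqrt(2)))
erf(1.4425) = 0.9586
CDF = 0.9793
Percentile rank = 0.9793 * 100 = 97.93

97.93


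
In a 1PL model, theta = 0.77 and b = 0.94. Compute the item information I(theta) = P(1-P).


P = 1/(1+exp(-(0.77-0.94))) = 0.4576
I = P*(1-P) = 0.4576 * 0.5424
I = 0.2482

0.2482


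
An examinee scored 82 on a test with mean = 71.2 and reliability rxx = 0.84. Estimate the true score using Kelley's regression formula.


T_est = rxx * X + (1 - rxx) * mean
T_est = 0.84 * 82 + 0.16 * 71.2
T_est = 68.88 + 11.392
T_est = 80.272

80.272


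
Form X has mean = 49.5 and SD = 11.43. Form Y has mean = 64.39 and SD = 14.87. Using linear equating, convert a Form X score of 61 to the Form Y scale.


slope = SD_Y / SD_X = 14.87 / 11.43 ~ 1.301
intercept = mean_Y - slope * mean_X = 64.39 - (14.87 / 11.43) * 49.5 ~ -0.0076
Y = slope * X + intercept. To avoid rounding drift from the rounded slope/intercept, evaluate the equivalent form Y = mean_Y + SD_Y * (X - mean_X) / SD_X at full precision:
Y = 64.39 + 14.87 * (61 - 49.5) / 11.43
Y = 64.39 + 14.87 * 11.5 / 11.43
Y = 64.39 + 171.005 / 11.43
Y = 64.39 + 14.9611
Y = 79.3511

79.3511


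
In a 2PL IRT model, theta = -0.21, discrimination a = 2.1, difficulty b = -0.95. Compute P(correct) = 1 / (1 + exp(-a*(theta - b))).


a*(theta - b) = 2.1 * (-0.21 - -0.95) = 1.554
exp(-1.554) = 0.2114
P = 1 / (1 + 0.2114)
P = 0.8255

0.8255


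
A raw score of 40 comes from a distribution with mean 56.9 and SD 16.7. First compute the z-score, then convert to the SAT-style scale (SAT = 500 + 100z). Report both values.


z = (X - mean) / SD = (40 - 56.9) / 16.7
z = -16.9 / 16.7
z = -1.012
SAT-scale = SAT = 500 + 100z
Carry z at full precision (z = -16.9 / 16.7) into the conversion:
SAT-scale = 500 + 100 * (-16.9 / 16.7) = 500 + -1690 / 16.7
SAT-scale = 500 + -101.1976
SAT-scale = 398.8024

398.8024


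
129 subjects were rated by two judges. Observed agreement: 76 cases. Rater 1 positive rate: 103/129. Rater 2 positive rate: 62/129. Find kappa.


P_o = 76/129 = 0.589147
P_e = (103*62 + 26*67) / 16641 = 0.488432
kappa = (P_o - P_e) / (1 - P_e)
kappa = (0.589147 - 0.488432) / (1 - 0.488432)
kappa = 0.1969

0.1969


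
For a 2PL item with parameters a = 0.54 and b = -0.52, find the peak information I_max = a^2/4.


For 2PL, max info at theta = b = -0.52
I_max = a^2 / 4 = 0.54^2 / 4
= 0.2916 / 4
I_max = 0.0729

0.0729


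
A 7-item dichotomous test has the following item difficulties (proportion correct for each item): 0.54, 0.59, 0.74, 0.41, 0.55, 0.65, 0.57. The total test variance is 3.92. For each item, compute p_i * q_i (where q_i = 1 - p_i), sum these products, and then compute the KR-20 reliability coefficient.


For each item, compute p_i * q_i:
  Item 1: 0.54 * 0.46 = 0.2484
  Item 2: 0.59 * 0.41 = 0.2419
  Item 3: 0.74 * 0.26 = 0.1924
  Item 4: 0.41 * 0.59 = 0.2419
  Item 5: 0.55 * 0.45 = 0.2475
  Item 6: 0.65 * 0.35 = 0.2275
  Item 7: 0.57 * 0.43 = 0.2451
Sum(p_i * q_i) = 0.2484 + 0.2419 + 0.1924 + 0.2419 + 0.2475 + 0.2275 + 0.2451 = 1.6447
KR-20 = (k/(k-1)) * (1 - Sum(p_i*q_i) / Var_total)
= (7/6) * (1 - 1.6447/3.92)
= 1.1667 * 0.5804
KR-20 = 0.6772

0.6772


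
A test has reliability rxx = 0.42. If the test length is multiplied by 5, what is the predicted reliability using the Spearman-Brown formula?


r_new = (n * rxx) / (1 + (n-1) * rxx)
r_new = (5 * 0.42) / (1 + 4 * 0.42)
r_new = 2.1 / 2.68
r_new = 0.7836

0.7836


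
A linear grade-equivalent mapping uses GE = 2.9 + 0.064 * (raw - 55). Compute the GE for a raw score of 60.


raw - median = 60 - 55 = 5
slope * diff = 0.064 * 5 = 0.32
GE = 2.9 + 0.32
GE = 3.22

3.22


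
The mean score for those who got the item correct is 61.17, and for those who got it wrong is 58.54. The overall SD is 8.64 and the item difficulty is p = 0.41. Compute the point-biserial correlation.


q = 1 - p = 0.59
rpb = ((M1 - M0) / SD) * sqrt(p * q)
rpb = ((61.17 - 58.54) / 8.64) * sqrt(0.41 * 0.59)
rpb = 0.1497

0.1497


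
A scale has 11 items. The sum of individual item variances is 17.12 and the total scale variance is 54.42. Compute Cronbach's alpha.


alpha = (k/(k-1)) * (1 - sum(si^2)/s_total^2)
= (11/10) * (1 - 17.12/54.42)
alpha = 0.754

0.754


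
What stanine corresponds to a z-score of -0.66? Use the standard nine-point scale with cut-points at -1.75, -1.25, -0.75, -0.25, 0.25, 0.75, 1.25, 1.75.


Stanine boundaries: [-1.75, -1.25, -0.75, -0.25, 0.25, 0.75, 1.25, 1.75]
z = -0.66
Check each boundary:
  z >= -1.75 -> could be stanine 2
  z >= -1.25 -> could be stanine 3
  z >= -0.75 -> could be stanine 4
  z < -0.25
  z < 0.25
  z < 0.75
  z < 1.25
  z < 1.75
Highest qualifying boundary gives stanine = 4

4


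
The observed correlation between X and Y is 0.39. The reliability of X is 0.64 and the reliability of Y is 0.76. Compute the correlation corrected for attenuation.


r_corrected = rxy / sqrt(rxx * ryy)
= 0.39 / sqrt(0.64 * 0.76)
= 0.39 / sqrt(0.4864)
= 0.39 / 0.697424
r_corrected = 0.5592

0.5592


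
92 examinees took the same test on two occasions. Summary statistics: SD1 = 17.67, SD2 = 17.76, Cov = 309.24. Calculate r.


r = cov(X,Y) / (SD_X * SD_Y)
r = 309.24 / (17.67 * 17.76)
r = 309.24 / 313.8192
r = 0.9854

0.9854


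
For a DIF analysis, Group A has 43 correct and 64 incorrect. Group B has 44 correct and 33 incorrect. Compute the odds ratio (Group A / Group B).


Odds_A = 43/64 = 0.6719
Odds_B = 44/33 = 1.3333
OR = Odds_A / Odds_B = 0.6719 / 1.3333
Exactly, OR = (43 * 33) / (64 * 44) = 1419 / 2816
OR = 0.5039

0.5039


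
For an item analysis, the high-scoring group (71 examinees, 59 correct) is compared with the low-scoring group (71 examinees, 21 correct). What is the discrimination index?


p_upper = 59/71 = 0.831
p_lower = 21/71 = 0.2958
D = 0.831 - 0.2958 = 0.5352

0.5352


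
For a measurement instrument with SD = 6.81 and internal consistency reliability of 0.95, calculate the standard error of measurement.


SEM = SD * sqrt(1 - rxx)
SEM = 6.81 * sqrt(1 - 0.95)
SEM = 6.81 * sqrt(0.05) = 6.81 * 0.223607
SEM = 1.5228

1.5228


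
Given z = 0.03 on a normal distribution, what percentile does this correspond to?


CDF(z) = 0.5 * (1 + erf(z/sqrt(2)))
erf(0.0212) = 0.0239
CDF = 0.512
Percentile rank = 0.512 * 100 = 51.2

51.2


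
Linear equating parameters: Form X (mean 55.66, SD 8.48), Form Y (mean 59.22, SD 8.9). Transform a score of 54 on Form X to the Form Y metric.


slope = SD_Y / SD_X = 8.9 / 8.48 ~ 1.0495
intercept = mean_Y - slope * mean_X = 59.22 - (8.9 / 8.48) * 55.66 ~ 0.8033
Y = slope * X + intercept. To avoid rounding drift from the rounded slope/intercept, evaluate the equivalent form Y = mean_Y + SD_Y * (X - mean_X) / SD_X at full precision:
Y = 59.22 + 8.9 * (54 - 55.66) / 8.48
Y = 59.22 - 8.9 * 1.66 / 8.48
Y = 59.22 - 14.774 / 8.48
Y = 59.22 - 1.7422
Y = 57.4778

57.4778


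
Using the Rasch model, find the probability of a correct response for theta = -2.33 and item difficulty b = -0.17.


theta - b = -2.33 - -0.17 = -2.16
exp(-(theta - b)) = exp(2.16) = 8.6711
P = 1 / (1 + 8.6711)
P = 0.1034

0.1034


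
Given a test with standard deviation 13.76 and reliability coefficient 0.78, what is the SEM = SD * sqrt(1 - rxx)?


SEM = SD * sqrt(1 - rxx)
SEM = 13.76 * sqrt(1 - 0.78)
SEM = 13.76 * sqrt(0.22) = 13.76 * 0.469042
SEM = 6.454

6.454


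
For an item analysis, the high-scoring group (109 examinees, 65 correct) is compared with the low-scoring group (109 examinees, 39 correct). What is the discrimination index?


p_upper = 65/109 = 0.5963
p_lower = 39/109 = 0.3578
D = 0.5963 - 0.3578 = 0.2385

0.2385


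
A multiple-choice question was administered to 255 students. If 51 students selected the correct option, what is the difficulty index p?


Item difficulty p = number correct / total examinees
p = 51 / 255
p = 0.2

0.2


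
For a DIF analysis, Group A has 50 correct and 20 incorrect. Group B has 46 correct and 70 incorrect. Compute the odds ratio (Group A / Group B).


Odds_A = 50/20 = 2.5
Odds_B = 46/70 = 0.6571
OR = Odds_A / Odds_B = 2.5 / 0.6571
Exactly, OR = (50 * 70) / (20 * 46) = 3500 / 920
OR = 3.8043

3.8043


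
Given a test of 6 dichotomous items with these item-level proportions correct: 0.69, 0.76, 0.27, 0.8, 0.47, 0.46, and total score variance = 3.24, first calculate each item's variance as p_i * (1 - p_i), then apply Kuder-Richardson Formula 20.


For each item, compute p_i * q_i:
  Item 1: 0.69 * 0.31 = 0.2139
  Item 2: 0.76 * 0.24 = 0.1824
  Item 3: 0.27 * 0.73 = 0.1971
  Item 4: 0.8 * 0.2 = 0.16
  Item 5: 0.47 * 0.53 = 0.2491
  Item 6: 0.46 * 0.54 = 0.2484
Sum(p_i * q_i) = 0.2139 + 0.1824 + 0.1971 + 0.16 + 0.2491 + 0.2484 = 1.2509
KR-20 = (k/(k-1)) * (1 - Sum(p_i*q_i) / Var_total)
= (6/5) * (1 - 1.2509/3.24)
= 1.2 * 0.6139
KR-20 = 0.7367

0.7367


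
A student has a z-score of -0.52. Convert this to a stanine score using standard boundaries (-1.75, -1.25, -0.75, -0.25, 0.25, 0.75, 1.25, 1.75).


Stanine boundaries: [-1.75, -1.25, -0.75, -0.25, 0.25, 0.75, 1.25, 1.75]
z = -0.52
Check each boundary:
  z >= -1.75 -> could be stanine 2
  z >= -1.25 -> could be stanine 3
  z >= -0.75 -> could be stanine 4
  z < -0.25
  z < 0.25
  z < 0.75
  z < 1.25
  z < 1.75
Highest qualifying boundary gives stanine = 4

4


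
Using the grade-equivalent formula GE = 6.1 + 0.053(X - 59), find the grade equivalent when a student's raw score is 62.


raw - median = 62 - 59 = 3
slope * diff = 0.053 * 3 = 0.159
GE = 6.1 + 0.159
GE = 6.259

6.259


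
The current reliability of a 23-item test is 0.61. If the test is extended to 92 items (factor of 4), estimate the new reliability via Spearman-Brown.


r_new = (n * rxx) / (1 + (n-1) * rxx)
r_new = (4 * 0.61) / (1 + 3 * 0.61)
r_new = 2.44 / 2.83
r_new = 0.8622

0.8622


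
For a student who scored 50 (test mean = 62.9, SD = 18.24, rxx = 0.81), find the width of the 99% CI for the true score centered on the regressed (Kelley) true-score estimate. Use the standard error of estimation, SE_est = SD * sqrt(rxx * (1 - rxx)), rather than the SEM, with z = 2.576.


True score estimate = 0.81*50 + 0.19*62.9 = 52.451
SE_est = SD * sqrt(rxx * (1 - rxx)) = 18.24 * sqrt(0.81 * 0.19) = 18.24 * sqrt(0.1539) = 7.155569
CI = T_est +/- z * SE_est, so width = 2 * z * SE_est = 2 * 2.576 * 7.155569
Width = 36.8655

36.8655


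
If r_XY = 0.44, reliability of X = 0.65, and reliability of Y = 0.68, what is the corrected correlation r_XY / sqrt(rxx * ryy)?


r_corrected = rxy / sqrt(rxx * ryy)
= 0.44 / sqrt(0.65 * 0.68)
= 0.44 / sqrt(0.442)
= 0.44 / 0.664831
r_corrected = 0.6618

0.6618


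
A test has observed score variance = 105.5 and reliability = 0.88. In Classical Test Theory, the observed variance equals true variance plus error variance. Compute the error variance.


var_true = rxx * var_obs = 0.88 * 105.5 = 92.84
var_error = var_obs - var_true
var_error = 105.5 - 92.84
var_error = 12.66

12.66


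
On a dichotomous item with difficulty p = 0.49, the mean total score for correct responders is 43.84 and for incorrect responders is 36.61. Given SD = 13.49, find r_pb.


q = 1 - p = 0.51
rpb = ((M1 - M0) / SD) * sqrt(p * q)
rpb = ((43.84 - 36.61) / 13.49) * sqrt(0.49 * 0.51)
rpb = 0.2679

0.2679


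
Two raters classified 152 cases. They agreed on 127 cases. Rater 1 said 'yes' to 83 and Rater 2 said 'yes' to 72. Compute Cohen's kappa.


P_o = 127/152 = 0.835526
P_e = (83*72 + 69*80) / 23104 = 0.497576
kappa = (P_o - P_e) / (1 - P_e)
kappa = (0.835526 - 0.497576) / (1 - 0.497576)
kappa = 0.6726

0.6726


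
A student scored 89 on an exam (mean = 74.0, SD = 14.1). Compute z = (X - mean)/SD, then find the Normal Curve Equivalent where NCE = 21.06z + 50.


z = (X - mean) / SD = (89 - 74.0) / 14.1
z = 15.0 / 14.1
z = 1.0638
NCE = NCE = 21.06z + 50
Carry z at full precision (z = 15.0 / 14.1) into the conversion:
NCE = 21.06 * (15.0 / 14.1) + 50 = 315.9 / 14.1 + 50
NCE = 22.4043 + 50
NCE = 72.4043

72.4043


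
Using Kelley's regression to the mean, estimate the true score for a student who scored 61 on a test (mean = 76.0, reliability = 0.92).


T_est = rxx * X + (1 - rxx) * mean
T_est = 0.92 * 61 + 0.08 * 76.0
T_est = 56.12 + 6.08
T_est = 62.2

62.2


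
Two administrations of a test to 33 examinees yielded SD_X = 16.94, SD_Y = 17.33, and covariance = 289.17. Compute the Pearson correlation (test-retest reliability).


r = cov(X,Y) / (SD_X * SD_Y)
r = 289.17 / (16.94 * 17.33)
r = 289.17 / 293.5702
r = 0.985

0.985


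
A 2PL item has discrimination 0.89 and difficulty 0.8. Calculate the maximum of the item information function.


For 2PL, max info at theta = b = 0.8
I_max = a^2 / 4 = 0.89^2 / 4
= 0.7921 / 4
I_max = 0.198

0.198


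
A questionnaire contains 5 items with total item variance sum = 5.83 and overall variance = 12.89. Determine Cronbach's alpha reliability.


alpha = (k/(k-1)) * (1 - sum(si^2)/s_total^2)
= (5/4) * (1 - 5.83/12.89)
alpha = 0.6846

0.6846


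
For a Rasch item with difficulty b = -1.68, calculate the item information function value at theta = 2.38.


P = 1/(1+exp(-(2.38--1.68))) = 0.983
I = P*(1-P) = 0.983 * 0.017
I = 0.0167

0.0167


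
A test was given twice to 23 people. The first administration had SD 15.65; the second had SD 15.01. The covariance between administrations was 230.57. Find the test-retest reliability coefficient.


r = cov(X,Y) / (SD_X * SD_Y)
r = 230.57 / (15.65 * 15.01)
r = 230.57 / 234.9065
r = 0.9815

0.9815


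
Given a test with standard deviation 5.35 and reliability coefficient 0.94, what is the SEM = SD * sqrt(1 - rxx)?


SEM = SD * sqrt(1 - rxx)
SEM = 5.35 * sqrt(1 - 0.94)
SEM = 5.35 * sqrt(0.06) = 5.35 * 0.244949
SEM = 1.3105

1.3105


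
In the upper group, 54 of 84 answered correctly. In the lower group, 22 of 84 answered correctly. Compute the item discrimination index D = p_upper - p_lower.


p_upper = 54/84 = 0.6429
p_lower = 22/84 = 0.2619
D = 0.6429 - 0.2619 = 0.381

0.381


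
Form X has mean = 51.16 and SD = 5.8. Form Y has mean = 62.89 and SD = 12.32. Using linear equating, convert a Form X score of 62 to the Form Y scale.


slope = SD_Y / SD_X = 12.32 / 5.8 ~ 2.1241
intercept = mean_Y - slope * mean_X = 62.89 - (12.32 / 5.8) * 51.16 ~ -45.7809
Y = slope * X + intercept. To avoid rounding drift from the rounded slope/intercept, evaluate the equivalent form Y = mean_Y + SD_Y * (X - mean_X) / SD_X at full precision:
Y = 62.89 + 12.32 * (62 - 51.16) / 5.8
Y = 62.89 + 12.32 * 10.84 / 5.8
Y = 62.89 + 133.5488 / 5.8
Y = 62.89 + 23.0257
Y = 85.9157

85.9157


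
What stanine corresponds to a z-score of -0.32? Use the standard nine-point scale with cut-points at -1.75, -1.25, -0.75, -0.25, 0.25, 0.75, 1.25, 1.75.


Stanine boundaries: [-1.75, -1.25, -0.75, -0.25, 0.25, 0.75, 1.25, 1.75]
z = -0.32
Check each boundary:
  z >= -1.75 -> could be stanine 2
  z >= -1.25 -> could be stanine 3
  z >= -0.75 -> could be stanine 4
  z < -0.25
  z < 0.25
  z < 0.75
  z < 1.25
  z < 1.75
Highest qualifying boundary gives stanine = 4

4


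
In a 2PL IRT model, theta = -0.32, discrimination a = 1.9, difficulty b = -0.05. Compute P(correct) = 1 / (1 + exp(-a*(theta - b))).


a*(theta - b) = 1.9 * (-0.32 - -0.05) = -0.513
exp(--0.513) = 1.6703
P = 1 / (1 + 1.6703)
P = 0.3745

0.3745


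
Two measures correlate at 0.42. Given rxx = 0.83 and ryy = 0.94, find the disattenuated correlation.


r_corrected = rxy / sqrt(rxx * ryy)
= 0.42 / sqrt(0.83 * 0.94)
= 0.42 / sqrt(0.7802)
= 0.42 / 0.883289
r_corrected = 0.4755

0.4755


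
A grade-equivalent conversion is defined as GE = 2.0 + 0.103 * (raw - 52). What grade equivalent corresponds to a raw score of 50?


raw - median = 50 - 52 = -2
slope * diff = 0.103 * -2 = -0.206
GE = 2.0 + -0.206
GE = 1.794

1.794


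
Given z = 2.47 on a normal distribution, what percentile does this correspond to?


CDF(z) = 0.5 * (1 + erf(z/sqrt(2)))
erf(1.7466) = 0.9865
CDF = 0.9932
Percentile rank = 0.9932 * 100 = 99.32

99.32


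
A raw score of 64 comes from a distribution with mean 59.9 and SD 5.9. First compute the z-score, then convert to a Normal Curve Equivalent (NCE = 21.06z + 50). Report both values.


z = (X - mean) / SD = (64 - 59.9) / 5.9
z = 4.1 / 5.9
z = 0.6949
NCE = NCE = 21.06z + 50
Carry z at full precision (z = 4.1 / 5.9) into the conversion:
NCE = 21.06 * (4.1 / 5.9) + 50 = 86.346 / 5.9 + 50
NCE = 14.6349 + 50
NCE = 64.6349

64.6349


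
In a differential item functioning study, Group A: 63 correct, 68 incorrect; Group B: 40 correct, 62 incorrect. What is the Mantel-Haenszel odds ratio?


Odds_A = 63/68 = 0.9265
Odds_B = 40/62 = 0.6452
OR = Odds_A / Odds_B = 0.9265 / 0.6452
Exactly, OR = (63 * 62) / (68 * 40) = 3906 / 2720
OR = 1.436

1.436


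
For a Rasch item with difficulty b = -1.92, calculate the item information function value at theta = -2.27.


P = 1/(1+exp(-(-2.27--1.92))) = 0.4134
I = P*(1-P) = 0.4134 * 0.5866
I = 0.2425

0.2425


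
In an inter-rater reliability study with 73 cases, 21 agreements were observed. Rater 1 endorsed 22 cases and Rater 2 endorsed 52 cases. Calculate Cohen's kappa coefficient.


P_o = 21/73 = 0.287671
P_e = (22*52 + 51*21) / 5329 = 0.41565
kappa = (P_o - P_e) / (1 - P_e)
kappa = (0.287671 - 0.41565) / (1 - 0.41565)
kappa = -0.219

-0.219


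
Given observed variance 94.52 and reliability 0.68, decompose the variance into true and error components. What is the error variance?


var_true = rxx * var_obs = 0.68 * 94.52 = 64.2736
var_error = var_obs - var_true
var_error = 94.52 - 64.2736
var_error = 30.2464

30.2464


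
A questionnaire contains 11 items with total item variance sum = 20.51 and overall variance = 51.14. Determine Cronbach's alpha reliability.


alpha = (k/(k-1)) * (1 - sum(si^2)/s_total^2)
= (11/10) * (1 - 20.51/51.14)
alpha = 0.6588

0.6588


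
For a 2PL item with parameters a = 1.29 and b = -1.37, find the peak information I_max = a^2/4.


For 2PL, max info at theta = b = -1.37
I_max = a^2 / 4 = 1.29^2 / 4
= 1.6641 / 4
I_max = 0.416

0.416


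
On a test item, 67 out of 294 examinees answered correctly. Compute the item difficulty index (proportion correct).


Item difficulty p = number correct / total examinees
p = 67 / 294
p = 0.2279

0.2279


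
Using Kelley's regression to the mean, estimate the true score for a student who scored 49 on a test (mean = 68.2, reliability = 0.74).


T_est = rxx * X + (1 - rxx) * mean
T_est = 0.74 * 49 + 0.26 * 68.2
T_est = 36.26 + 17.732
T_est = 53.992

53.992


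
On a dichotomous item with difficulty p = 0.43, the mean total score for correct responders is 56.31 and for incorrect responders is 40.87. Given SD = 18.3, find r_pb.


q = 1 - p = 0.57
rpb = ((M1 - M0) / SD) * sqrt(p * q)
rpb = ((56.31 - 40.87) / 18.3) * sqrt(0.43 * 0.57)
rpb = 0.4177

0.4177


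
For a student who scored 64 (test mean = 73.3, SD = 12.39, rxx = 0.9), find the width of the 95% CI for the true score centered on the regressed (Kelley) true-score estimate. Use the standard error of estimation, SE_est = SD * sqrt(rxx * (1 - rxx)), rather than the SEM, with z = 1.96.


True score estimate = 0.9*64 + 0.1*73.3 = 64.93
SE_est = SD * sqrt(rxx * (1 - rxx)) = 12.39 * sqrt(0.9 * 0.1) = 12.39 * sqrt(0.09) = 3.717
CI = T_est +/- z * SE_est, so width = 2 * z * SE_est = 2 * 1.96 * 3.717
Width = 14.5706

14.5706


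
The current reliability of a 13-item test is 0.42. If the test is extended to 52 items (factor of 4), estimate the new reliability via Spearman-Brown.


r_new = (n * rxx) / (1 + (n-1) * rxx)
r_new = (4 * 0.42) / (1 + 3 * 0.42)
r_new = 1.68 / 2.26
r_new = 0.7434

0.7434


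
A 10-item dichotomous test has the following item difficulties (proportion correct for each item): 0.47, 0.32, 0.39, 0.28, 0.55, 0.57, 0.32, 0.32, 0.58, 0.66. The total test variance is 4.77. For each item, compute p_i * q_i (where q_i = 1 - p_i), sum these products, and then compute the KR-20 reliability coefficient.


For each item, compute p_i * q_i:
  Item 1: 0.47 * 0.53 = 0.2491
  Item 2: 0.32 * 0.68 = 0.2176
  Item 3: 0.39 * 0.61 = 0.2379
  Item 4: 0.28 * 0.72 = 0.2016
  Item 5: 0.55 * 0.45 = 0.2475
  Item 6: 0.57 * 0.43 = 0.2451
  Item 7: 0.32 * 0.68 = 0.2176
  Item 8: 0.32 * 0.68 = 0.2176
  Item 9: 0.58 * 0.42 = 0.2436
  Item 10: 0.66 * 0.34 = 0.2244
Sum(p_i * q_i) = 0.2491 + 0.2176 + 0.2379 + 0.2016 + 0.2475 + 0.2451 + 0.2176 + 0.2176 + 0.2436 + 0.2244 = 2.302
KR-20 = (k/(k-1)) * (1 - Sum(p_i*q_i) / Var_total)
= (10/9) * (1 - 2.302/4.77)
= 1.1111 * 0.5174
KR-20 = 0.5749

0.5749


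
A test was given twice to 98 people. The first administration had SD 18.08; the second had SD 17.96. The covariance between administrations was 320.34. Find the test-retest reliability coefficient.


r = cov(X,Y) / (SD_X * SD_Y)
r = 320.34 / (18.08 * 17.96)
r = 320.34 / 324.7168
r = 0.9865

0.9865


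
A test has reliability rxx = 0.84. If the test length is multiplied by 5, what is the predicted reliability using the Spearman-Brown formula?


r_new = (n * rxx) / (1 + (n-1) * rxx)
r_new = (5 * 0.84) / (1 + 4 * 0.84)
r_new = 4.2 / 4.36
r_new = 0.9633

0.9633


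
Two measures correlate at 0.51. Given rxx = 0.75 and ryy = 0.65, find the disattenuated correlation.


r_corrected = rxy / sqrt(rxx * ryy)
= 0.51 / sqrt(0.75 * 0.65)
= 0.51 / sqrt(0.4875)
= 0.51 / 0.698212
r_corrected = 0.7304

0.7304


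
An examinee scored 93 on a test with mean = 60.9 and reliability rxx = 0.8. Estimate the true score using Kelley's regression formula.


T_est = rxx * X + (1 - rxx) * mean
T_est = 0.8 * 93 + 0.2 * 60.9
T_est = 74.4 + 12.18
T_est = 86.58

86.58


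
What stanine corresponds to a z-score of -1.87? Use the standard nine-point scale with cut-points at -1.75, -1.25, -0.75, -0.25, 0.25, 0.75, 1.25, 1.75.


Stanine boundaries: [-1.75, -1.25, -0.75, -0.25, 0.25, 0.75, 1.25, 1.75]
z = -1.87
Check each boundary:
  z < -1.75
  z < -1.25
  z < -0.75
  z < -0.25
  z < 0.25
  z < 0.75
  z < 1.25
  z < 1.75
Highest qualifying boundary gives stanine = 1

1


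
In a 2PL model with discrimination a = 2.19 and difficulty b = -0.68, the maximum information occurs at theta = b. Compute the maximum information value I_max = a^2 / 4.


For 2PL, max info at theta = b = -0.68
I_max = a^2 / 4 = 2.19^2 / 4
= 4.7961 / 4
I_max = 1.199

1.199


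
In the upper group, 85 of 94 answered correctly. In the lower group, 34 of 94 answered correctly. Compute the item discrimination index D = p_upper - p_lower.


p_upper = 85/94 = 0.9043
p_lower = 34/94 = 0.3617
D = 0.9043 - 0.3617 = 0.5426

0.5426


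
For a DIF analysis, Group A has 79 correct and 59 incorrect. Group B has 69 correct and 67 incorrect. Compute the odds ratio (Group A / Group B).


Odds_A = 79/59 = 1.339
Odds_B = 69/67 = 1.0299
OR = Odds_A / Odds_B = 1.339 / 1.0299
Exactly, OR = (79 * 67) / (59 * 69) = 5293 / 4071
OR = 1.3002

1.3002


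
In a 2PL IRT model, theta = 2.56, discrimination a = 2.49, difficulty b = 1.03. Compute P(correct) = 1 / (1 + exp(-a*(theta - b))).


a*(theta - b) = 2.49 * (2.56 - 1.03) = 3.8097
exp(-3.8097) = 0.0222
P = 1 / (1 + 0.0222)
P = 0.9783

0.9783


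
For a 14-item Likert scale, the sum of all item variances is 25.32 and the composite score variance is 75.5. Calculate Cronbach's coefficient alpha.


alpha = (k/(k-1)) * (1 - sum(si^2)/s_total^2)
= (14/13) * (1 - 25.32/75.5)
alpha = 0.7158

0.7158


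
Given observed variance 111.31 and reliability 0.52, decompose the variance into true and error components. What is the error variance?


var_true = rxx * var_obs = 0.52 * 111.31 = 57.8812
var_error = var_obs - var_true
var_error = 111.31 - 57.8812
var_error = 53.4288

53.4288


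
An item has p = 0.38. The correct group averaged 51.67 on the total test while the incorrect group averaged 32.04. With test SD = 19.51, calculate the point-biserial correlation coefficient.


q = 1 - p = 0.62
rpb = ((M1 - M0) / SD) * sqrt(p * q)
rpb = ((51.67 - 32.04) / 19.51) * sqrt(0.38 * 0.62)
rpb = 0.4884

0.4884


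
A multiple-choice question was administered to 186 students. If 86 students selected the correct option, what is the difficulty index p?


Item difficulty p = number correct / total examinees
p = 86 / 186
p = 0.4624

0.4624


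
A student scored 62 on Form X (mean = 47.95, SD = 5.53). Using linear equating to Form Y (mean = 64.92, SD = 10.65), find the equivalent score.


slope = SD_Y / SD_X = 10.65 / 5.53 ~ 1.9259
intercept = mean_Y - slope * mean_X = 64.92 - (10.65 / 5.53) * 47.95 ~ -27.4249
Y = slope * X + intercept. To avoid rounding drift from the rounded slope/intercept, evaluate the equivalent form Y = mean_Y + SD_Y * (X - mean_X) / SD_X at full precision:
Y = 64.92 + 10.65 * (62 - 47.95) / 5.53
Y = 64.92 + 10.65 * 14.05 / 5.53
Y = 64.92 + 149.6325 / 5.53
Y = 64.92 + 27.0583
Y = 91.9783

91.9783


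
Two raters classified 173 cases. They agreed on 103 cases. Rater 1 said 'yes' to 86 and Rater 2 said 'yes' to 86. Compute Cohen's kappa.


P_o = 103/173 = 0.595376
P_e = (86*86 + 87*87) / 29929 = 0.500017
kappa = (P_o - P_e) / (1 - P_e)
kappa = (0.595376 - 0.500017) / (1 - 0.500017)
kappa = 0.1907

0.1907


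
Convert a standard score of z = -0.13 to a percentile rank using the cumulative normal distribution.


CDF(z) = 0.5 * (1 + erf(z/sqrt(2)))
erf(-0.0919) = -0.1034
CDF = 0.4483
Percentile rank = 0.4483 * 100 = 44.83

44.83


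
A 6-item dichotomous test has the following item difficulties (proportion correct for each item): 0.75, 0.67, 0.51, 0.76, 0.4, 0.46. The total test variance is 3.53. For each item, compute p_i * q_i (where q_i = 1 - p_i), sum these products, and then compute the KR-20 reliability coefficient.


For each item, compute p_i * q_i:
  Item 1: 0.75 * 0.25 = 0.1875
  Item 2: 0.67 * 0.33 = 0.2211
  Item 3: 0.51 * 0.49 = 0.2499
  Item 4: 0.76 * 0.24 = 0.1824
  Item 5: 0.4 * 0.6 = 0.24
  Item 6: 0.46 * 0.54 = 0.2484
Sum(p_i * q_i) = 0.1875 + 0.2211 + 0.2499 + 0.1824 + 0.24 + 0.2484 = 1.3293
KR-20 = (k/(k-1)) * (1 - Sum(p_i*q_i) / Var_total)
= (6/5) * (1 - 1.3293/3.53)
= 1.2 * 0.6234
KR-20 = 0.7481

0.7481


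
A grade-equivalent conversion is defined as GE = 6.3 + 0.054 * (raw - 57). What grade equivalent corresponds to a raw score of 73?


raw - median = 73 - 57 = 16
slope * diff = 0.054 * 16 = 0.864
GE = 6.3 + 0.864
GE = 7.164

7.164


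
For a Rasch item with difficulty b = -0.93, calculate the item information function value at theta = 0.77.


P = 1/(1+exp(-(0.77--0.93))) = 0.8455
I = P*(1-P) = 0.8455 * 0.1545
I = 0.1306

0.1306


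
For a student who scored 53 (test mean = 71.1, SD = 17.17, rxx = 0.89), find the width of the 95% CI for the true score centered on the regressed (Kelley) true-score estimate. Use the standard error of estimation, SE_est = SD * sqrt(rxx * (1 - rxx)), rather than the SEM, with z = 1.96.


True score estimate = 0.89*53 + 0.11*71.1 = 54.991
SE_est = SD * sqrt(rxx * (1 - rxx)) = 17.17 * sqrt(0.89 * 0.11) = 17.17 * sqrt(0.0979) = 5.372317
CI = T_est +/- z * SE_est, so width = 2 * z * SE_est = 2 * 1.96 * 5.372317
Width = 21.0595

21.0595


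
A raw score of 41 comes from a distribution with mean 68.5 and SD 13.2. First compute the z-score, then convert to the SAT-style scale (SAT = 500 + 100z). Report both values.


z = (X - mean) / SD = (41 - 68.5) / 13.2
z = -27.5 / 13.2
z = -2.0833
SAT-scale = SAT = 500 + 100z
Carry z at full precision (z = -27.5 / 13.2) into the conversion:
SAT-scale = 500 + 100 * (-27.5 / 13.2) = 500 + -2750 / 13.2
SAT-scale = 500 + -208.3333
SAT-scale = 291.6667

291.6667


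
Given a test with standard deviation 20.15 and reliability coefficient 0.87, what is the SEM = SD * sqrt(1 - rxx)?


SEM = SD * sqrt(1 - rxx)
SEM = 20.15 * sqrt(1 - 0.87)
SEM = 20.15 * sqrt(0.13) = 20.15 * 0.360555
SEM = 7.2652

7.2652


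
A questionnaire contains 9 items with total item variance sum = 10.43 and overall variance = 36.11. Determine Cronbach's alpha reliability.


alpha = (k/(k-1)) * (1 - sum(si^2)/s_total^2)
= (9/8) * (1 - 10.43/36.11)
alpha = 0.8001

0.8001


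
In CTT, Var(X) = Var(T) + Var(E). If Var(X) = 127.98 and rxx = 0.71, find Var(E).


var_true = rxx * var_obs = 0.71 * 127.98 = 90.8658
var_error = var_obs - var_true
var_error = 127.98 - 90.8658
var_error = 37.1142

37.1142


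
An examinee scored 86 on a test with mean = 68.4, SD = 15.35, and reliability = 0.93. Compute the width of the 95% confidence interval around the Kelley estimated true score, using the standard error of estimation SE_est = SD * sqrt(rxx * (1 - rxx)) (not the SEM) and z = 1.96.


True score estimate = 0.93*86 + 0.07*68.4 = 84.768
SE_est = SD * sqrt(rxx * (1 - rxx)) = 15.35 * sqrt(0.93 * 0.07) = 15.35 * sqrt(0.0651) = 3.916507
CI = T_est +/- z * SE_est, so width = 2 * z * SE_est = 2 * 1.96 * 3.916507
Width = 15.3527

15.3527


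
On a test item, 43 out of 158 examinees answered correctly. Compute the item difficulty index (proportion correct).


Item difficulty p = number correct / total examinees
p = 43 / 158
p = 0.2722

0.2722


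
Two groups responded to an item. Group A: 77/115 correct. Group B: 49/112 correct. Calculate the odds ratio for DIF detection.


Odds_A = 77/38 = 2.0263
Odds_B = 49/63 = 0.7778
OR = Odds_A / Odds_B = 2.0263 / 0.7778
Exactly, OR = (77 * 63) / (38 * 49) = 4851 / 1862
OR = 2.6053

2.6053


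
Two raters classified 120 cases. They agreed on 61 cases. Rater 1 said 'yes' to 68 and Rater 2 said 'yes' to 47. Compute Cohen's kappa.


P_o = 61/120 = 0.508333
P_e = (68*47 + 52*73) / 14400 = 0.485556
kappa = (P_o - P_e) / (1 - P_e)
kappa = (0.508333 - 0.485556) / (1 - 0.485556)
kappa = 0.0443

0.0443


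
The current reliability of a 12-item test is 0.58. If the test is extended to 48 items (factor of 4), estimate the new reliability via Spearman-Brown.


r_new = (n * rxx) / (1 + (n-1) * rxx)
r_new = (4 * 0.58) / (1 + 3 * 0.58)
r_new = 2.32 / 2.74
r_new = 0.8467

0.8467


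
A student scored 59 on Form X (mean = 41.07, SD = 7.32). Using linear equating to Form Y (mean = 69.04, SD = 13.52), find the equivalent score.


slope = SD_Y / SD_X = 13.52 / 7.32 ~ 1.847
intercept = mean_Y - slope * mean_X = 69.04 - (13.52 / 7.32) * 41.07 ~ -6.8161
Y = slope * X + intercept. To avoid rounding drift from the rounded slope/intercept, evaluate the equivalent form Y = mean_Y + SD_Y * (X - mean_X) / SD_X at full precision:
Y = 69.04 + 13.52 * (59 - 41.07) / 7.32
Y = 69.04 + 13.52 * 17.93 / 7.32
Y = 69.04 + 242.4136 / 7.32
Y = 69.04 + 33.1166
Y = 102.1566

102.1566


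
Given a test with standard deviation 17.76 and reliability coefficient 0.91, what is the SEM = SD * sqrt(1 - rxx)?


SEM = SD * sqrt(1 - rxx)
SEM = 17.76 * sqrt(1 - 0.91)
SEM = 17.76 * sqrt(0.09) = 17.76 * 0.3
SEM = 5.328

5.328


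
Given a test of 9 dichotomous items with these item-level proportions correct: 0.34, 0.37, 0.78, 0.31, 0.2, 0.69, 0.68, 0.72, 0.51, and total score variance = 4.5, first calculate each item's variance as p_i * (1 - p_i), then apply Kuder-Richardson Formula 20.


For each item, compute p_i * q_i:
  Item 1: 0.34 * 0.66 = 0.2244
  Item 2: 0.37 * 0.63 = 0.2331
  Item 3: 0.78 * 0.22 = 0.1716
  Item 4: 0.31 * 0.69 = 0.2139
  Item 5: 0.2 * 0.8 = 0.16
  Item 6: 0.69 * 0.31 = 0.2139
  Item 7: 0.68 * 0.32 = 0.2176
  Item 8: 0.72 * 0.28 = 0.2016
  Item 9: 0.51 * 0.49 = 0.2499
Sum(p_i * q_i) = 0.2244 + 0.2331 + 0.1716 + 0.2139 + 0.16 + 0.2139 + 0.2176 + 0.2016 + 0.2499 = 1.886
KR-20 = (k/(k-1)) * (1 - Sum(p_i*q_i) / Var_total)
= (9/8) * (1 - 1.886/4.5)
= 1.125 * 0.5809
KR-20 = 0.6535

0.6535


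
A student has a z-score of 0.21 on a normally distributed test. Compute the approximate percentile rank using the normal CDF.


CDF(z) = 0.5 * (1 + erf(z/sqrt(2)))
erf(0.1485) = 0.1663
CDF = 0.5832
Percentile rank = 0.5832 * 100 = 58.32

58.32


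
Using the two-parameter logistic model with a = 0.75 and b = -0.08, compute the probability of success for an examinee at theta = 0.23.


a*(theta - b) = 0.75 * (0.23 - -0.08) = 0.2325
exp(-0.2325) = 0.7925
P = 1 / (1 + 0.7925)
P = 0.5579

0.5579


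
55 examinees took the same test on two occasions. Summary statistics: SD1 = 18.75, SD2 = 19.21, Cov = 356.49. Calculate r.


r = cov(X,Y) / (SD_X * SD_Y)
r = 356.49 / (18.75 * 19.21)
r = 356.49 / 360.1875
r = 0.9897

0.9897


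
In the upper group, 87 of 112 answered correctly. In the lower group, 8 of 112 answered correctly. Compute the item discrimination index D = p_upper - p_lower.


p_upper = 87/112 = 0.7768
p_lower = 8/112 = 0.0714
D = 0.7768 - 0.0714 = 0.7054

0.7054


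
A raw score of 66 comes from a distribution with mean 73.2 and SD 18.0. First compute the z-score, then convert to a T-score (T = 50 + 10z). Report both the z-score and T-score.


z = (X - mean) / SD = (66 - 73.2) / 18.0
z = -7.2 / 18.0
z = -0.4
T-score = T = 50 + 10z
Carry z at full precision (z = -7.2 / 18.0) into the conversion:
T-score = 50 + 10 * (-7.2 / 18.0) = 50 + -72 / 18.0
T-score = 50 + -4.0
T-score = 46.0

46.0


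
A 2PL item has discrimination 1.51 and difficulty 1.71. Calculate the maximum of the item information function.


For 2PL, max info at theta = b = 1.71
I_max = a^2 / 4 = 1.51^2 / 4
= 2.2801 / 4
I_max = 0.57

0.57


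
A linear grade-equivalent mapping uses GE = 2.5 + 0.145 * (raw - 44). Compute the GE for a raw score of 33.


raw - median = 33 - 44 = -11
slope * diff = 0.145 * -11 = -1.595
GE = 2.5 + -1.595
GE = 0.905

0.905


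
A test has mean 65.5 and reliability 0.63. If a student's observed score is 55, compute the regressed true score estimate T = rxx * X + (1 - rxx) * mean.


T_est = rxx * X + (1 - rxx) * mean
T_est = 0.63 * 55 + 0.37 * 65.5
T_est = 34.65 + 24.235
T_est = 58.885

58.885


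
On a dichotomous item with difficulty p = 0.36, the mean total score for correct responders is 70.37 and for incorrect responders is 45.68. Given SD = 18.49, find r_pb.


q = 1 - p = 0.64
rpb = ((M1 - M0) / SD) * sqrt(p * q)
rpb = ((70.37 - 45.68) / 18.49) * sqrt(0.36 * 0.64)
rpb = 0.641

0.641


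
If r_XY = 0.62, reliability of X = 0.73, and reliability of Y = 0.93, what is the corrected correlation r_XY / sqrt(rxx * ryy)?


r_corrected = rxy / sqrt(rxx * ryy)
= 0.62 / sqrt(0.73 * 0.93)
= 0.62 / sqrt(0.6789)
= 0.62 / 0.823954
r_corrected = 0.7525

0.7525


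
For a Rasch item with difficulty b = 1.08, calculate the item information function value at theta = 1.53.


P = 1/(1+exp(-(1.53-1.08))) = 0.6106
I = P*(1-P) = 0.6106 * 0.3894
I = 0.2378

0.2378


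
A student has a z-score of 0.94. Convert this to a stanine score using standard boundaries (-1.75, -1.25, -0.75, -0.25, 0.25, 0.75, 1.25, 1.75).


Stanine boundaries: [-1.75, -1.25, -0.75, -0.25, 0.25, 0.75, 1.25, 1.75]
z = 0.94
Check each boundary:
  z >= -1.75 -> could be stanine 2
  z >= -1.25 -> could be stanine 3
  z >= -0.75 -> could be stanine 4
  z >= -0.25 -> could be stanine 5
  z >= 0.25 -> could be stanine 6
  z >= 0.75 -> could be stanine 7
  z < 1.25
  z < 1.75
Highest qualifying boundary gives stanine = 7

7


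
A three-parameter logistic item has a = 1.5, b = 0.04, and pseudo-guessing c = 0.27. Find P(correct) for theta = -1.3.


logit = 1.5*(-1.3 - 0.04) = -2.01
P* = 1/(1 + exp(--2.01)) = 0.1182
P = 0.27 + (1 - 0.27) * 0.1182
P = 0.3563

0.3563


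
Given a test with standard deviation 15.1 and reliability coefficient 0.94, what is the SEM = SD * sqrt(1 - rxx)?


SEM = SD * sqrt(1 - rxx)
SEM = 15.1 * sqrt(1 - 0.94)
SEM = 15.1 * sqrt(0.06) = 15.1 * 0.244949
SEM = 3.6987

3.6987


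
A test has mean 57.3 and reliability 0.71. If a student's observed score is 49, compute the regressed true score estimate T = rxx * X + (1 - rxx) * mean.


T_est = rxx * X + (1 - rxx) * mean
T_est = 0.71 * 49 + 0.29 * 57.3
T_est = 34.79 + 16.617
T_est = 51.407

51.407


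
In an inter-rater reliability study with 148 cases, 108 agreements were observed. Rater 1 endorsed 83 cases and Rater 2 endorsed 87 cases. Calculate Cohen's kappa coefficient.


P_o = 108/148 = 0.72973
P_e = (83*87 + 65*61) / 21904 = 0.510683
kappa = (P_o - P_e) / (1 - P_e)
kappa = (0.72973 - 0.510683) / (1 - 0.510683)
kappa = 0.4477

0.4477


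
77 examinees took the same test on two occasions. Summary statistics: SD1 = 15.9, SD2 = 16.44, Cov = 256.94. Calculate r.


r = cov(X,Y) / (SD_X * SD_Y)
r = 256.94 / (15.9 * 16.44)
r = 256.94 / 261.396
r = 0.983

0.983


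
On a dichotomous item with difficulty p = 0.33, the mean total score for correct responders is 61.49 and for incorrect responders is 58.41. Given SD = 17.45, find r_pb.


q = 1 - p = 0.67
rpb = ((M1 - M0) / SD) * sqrt(p * q)
rpb = ((61.49 - 58.41) / 17.45) * sqrt(0.33 * 0.67)
rpb = 0.083

0.083


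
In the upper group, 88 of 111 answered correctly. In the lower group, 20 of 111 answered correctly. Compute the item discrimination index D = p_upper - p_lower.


p_upper = 88/111 = 0.7928
p_lower = 20/111 = 0.1802
D = 0.7928 - 0.1802 = 0.6126

0.6126


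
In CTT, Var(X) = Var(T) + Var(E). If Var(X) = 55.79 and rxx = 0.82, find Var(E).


var_true = rxx * var_obs = 0.82 * 55.79 = 45.7478
var_error = var_obs - var_true
var_error = 55.79 - 45.7478
var_error = 10.0422

10.0422


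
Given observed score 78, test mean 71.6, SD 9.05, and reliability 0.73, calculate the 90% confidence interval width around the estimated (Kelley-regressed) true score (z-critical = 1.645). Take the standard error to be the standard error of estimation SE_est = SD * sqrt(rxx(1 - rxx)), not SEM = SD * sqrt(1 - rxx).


True score estimate = 0.73*78 + 0.27*71.6 = 76.272
SE_est = SD * sqrt(rxx * (1 - rxx)) = 9.05 * sqrt(0.73 * 0.27) = 9.05 * sqrt(0.1971) = 4.017833
CI = T_est +/- z * SE_est, so width = 2 * z * SE_est = 2 * 1.645 * 4.017833
Width = 13.2187

13.2187


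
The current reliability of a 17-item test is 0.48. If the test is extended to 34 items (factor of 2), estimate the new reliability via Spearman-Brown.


r_new = (n * rxx) / (1 + (n-1) * rxx)
r_new = (2 * 0.48) / (1 + 1 * 0.48)
r_new = 0.96 / 1.48
r_new = 0.6486

0.6486


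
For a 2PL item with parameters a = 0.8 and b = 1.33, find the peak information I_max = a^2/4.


For 2PL, max info at theta = b = 1.33
I_max = a^2 / 4 = 0.8^2 / 4
= 0.64 / 4
I_max = 0.16

0.16


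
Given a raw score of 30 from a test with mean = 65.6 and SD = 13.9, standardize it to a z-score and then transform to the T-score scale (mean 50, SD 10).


z = (X - mean) / SD = (30 - 65.6) / 13.9
z = -35.6 / 13.9
z = -2.5612
T-score = T = 50 + 10z
Carry z at full precision (z = -35.6 / 13.9) into the conversion:
T-score = 50 + 10 * (-35.6 / 13.9) = 50 + -356 / 13.9
T-score = 50 + -25.6115
T-score = 24.3885

24.3885


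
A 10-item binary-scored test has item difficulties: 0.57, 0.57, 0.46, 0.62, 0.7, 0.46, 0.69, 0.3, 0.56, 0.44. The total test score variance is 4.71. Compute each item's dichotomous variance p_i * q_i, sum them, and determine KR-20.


For each item, compute p_i * q_i:
  Item 1: 0.57 * 0.43 = 0.2451
  Item 2: 0.57 * 0.43 = 0.2451
  Item 3: 0.46 * 0.54 = 0.2484
  Item 4: 0.62 * 0.38 = 0.2356
  Item 5: 0.7 * 0.3 = 0.21
  Item 6: 0.46 * 0.54 = 0.2484
  Item 7: 0.69 * 0.31 = 0.2139
  Item 8: 0.3 * 0.7 = 0.21
  Item 9: 0.56 * 0.44 = 0.2464
  Item 10: 0.44 * 0.56 = 0.2464
Sum(p_i * q_i) = 0.2451 + 0.2451 + 0.2484 + 0.2356 + 0.21 + 0.2484 + 0.2139 + 0.21 + 0.2464 + 0.2464 = 2.3493
KR-20 = (k/(k-1)) * (1 - Sum(p_i*q_i) / Var_total)
= (10/9) * (1 - 2.3493/4.71)
= 1.1111 * 0.5012
KR-20 = 0.5569

0.5569
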